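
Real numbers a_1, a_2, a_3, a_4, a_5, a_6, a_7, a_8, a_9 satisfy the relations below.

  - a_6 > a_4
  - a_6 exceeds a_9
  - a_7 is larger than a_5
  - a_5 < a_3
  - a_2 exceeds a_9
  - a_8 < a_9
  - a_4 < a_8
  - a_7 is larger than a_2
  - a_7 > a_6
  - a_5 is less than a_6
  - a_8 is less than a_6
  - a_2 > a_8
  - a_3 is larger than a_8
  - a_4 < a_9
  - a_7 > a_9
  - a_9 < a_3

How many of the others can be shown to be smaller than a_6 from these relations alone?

Directly below a_6: a_4, a_8, a_9, a_5.
Nothing else is reachable below a_6; 4 in all.

4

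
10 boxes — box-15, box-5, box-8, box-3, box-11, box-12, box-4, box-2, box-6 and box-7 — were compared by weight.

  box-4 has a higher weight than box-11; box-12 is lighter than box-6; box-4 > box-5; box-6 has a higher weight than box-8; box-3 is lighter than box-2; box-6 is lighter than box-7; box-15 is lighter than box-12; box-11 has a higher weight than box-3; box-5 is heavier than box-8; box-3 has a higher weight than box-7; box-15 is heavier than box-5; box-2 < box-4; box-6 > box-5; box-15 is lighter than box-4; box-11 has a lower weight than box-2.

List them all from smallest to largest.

Nothing is placed below box-8, so it is least; from there box-8 < box-5; box-5 < box-15; box-15 < box-12; box-12 < box-6; box-6 < box-7; box-7 < box-3; box-3 < box-11; box-11 < box-2; box-2 < box-4, each given directly.

box-8 < box-5 < box-15 < box-12 < box-6 < box-7 < box-3 < box-11 < box-2 < box-4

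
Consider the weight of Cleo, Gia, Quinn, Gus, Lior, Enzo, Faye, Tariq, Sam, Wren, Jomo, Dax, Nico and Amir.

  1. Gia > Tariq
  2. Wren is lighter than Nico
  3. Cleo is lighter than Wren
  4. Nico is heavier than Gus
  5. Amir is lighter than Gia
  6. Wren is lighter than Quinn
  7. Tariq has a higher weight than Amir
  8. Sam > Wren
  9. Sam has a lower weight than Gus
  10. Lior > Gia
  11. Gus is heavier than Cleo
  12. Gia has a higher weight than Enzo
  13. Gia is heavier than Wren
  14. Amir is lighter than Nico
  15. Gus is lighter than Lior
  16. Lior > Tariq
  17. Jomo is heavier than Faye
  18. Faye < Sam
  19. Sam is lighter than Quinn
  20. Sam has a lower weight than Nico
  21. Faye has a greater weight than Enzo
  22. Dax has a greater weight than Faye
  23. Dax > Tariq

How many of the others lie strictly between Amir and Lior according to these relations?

2

The relations place Amir below Lior. An element lies strictly between them when it is forced above Amir and also forced below Lior.
Above Amir: {Tariq, Dax, Gia, Nico}. Below Lior: {Enzo, Faye, Cleo, Wren, Sam, Tariq, Gus, Gia}.
Intersection: {Tariq, Gia} — 2.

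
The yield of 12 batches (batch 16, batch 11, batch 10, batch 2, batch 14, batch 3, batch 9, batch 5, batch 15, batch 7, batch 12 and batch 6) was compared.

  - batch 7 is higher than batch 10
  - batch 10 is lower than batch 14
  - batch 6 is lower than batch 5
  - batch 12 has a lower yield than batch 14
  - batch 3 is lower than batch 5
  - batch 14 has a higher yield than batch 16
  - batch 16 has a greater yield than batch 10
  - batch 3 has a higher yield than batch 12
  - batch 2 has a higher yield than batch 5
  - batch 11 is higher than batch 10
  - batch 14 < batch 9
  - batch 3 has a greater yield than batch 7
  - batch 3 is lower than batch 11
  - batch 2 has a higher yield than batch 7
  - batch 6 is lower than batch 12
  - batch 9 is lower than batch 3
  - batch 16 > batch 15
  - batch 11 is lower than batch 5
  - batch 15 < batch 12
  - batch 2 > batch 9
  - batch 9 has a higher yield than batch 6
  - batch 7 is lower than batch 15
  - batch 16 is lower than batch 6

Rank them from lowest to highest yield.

batch 10 < batch 7 < batch 15 < batch 16 < batch 6 < batch 12 < batch 14 < batch 9 < batch 3 < batch 11 < batch 5 < batch 2

Each adjacent pair is fixed by a given relation: batch 10 < batch 7; batch 7 < batch 15; batch 15 < batch 16; batch 16 < batch 6; batch 6 < batch 12; batch 12 < batch 14; batch 14 < batch 9; batch 9 < batch 3; batch 3 < batch 11; batch 11 < batch 5; batch 5 < batch 2. Chaining them end to end gives the full order.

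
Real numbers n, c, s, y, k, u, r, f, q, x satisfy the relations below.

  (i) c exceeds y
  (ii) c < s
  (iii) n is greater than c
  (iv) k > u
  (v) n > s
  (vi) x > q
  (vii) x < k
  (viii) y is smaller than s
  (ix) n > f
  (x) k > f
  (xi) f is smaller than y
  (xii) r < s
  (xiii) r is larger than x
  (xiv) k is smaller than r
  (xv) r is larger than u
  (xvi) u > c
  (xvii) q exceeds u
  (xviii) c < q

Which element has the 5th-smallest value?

q

The consecutive relations fix a unique order: f < y < c < u < q < x < k < r < s < n.
Counting 5 from the smallest end gives q.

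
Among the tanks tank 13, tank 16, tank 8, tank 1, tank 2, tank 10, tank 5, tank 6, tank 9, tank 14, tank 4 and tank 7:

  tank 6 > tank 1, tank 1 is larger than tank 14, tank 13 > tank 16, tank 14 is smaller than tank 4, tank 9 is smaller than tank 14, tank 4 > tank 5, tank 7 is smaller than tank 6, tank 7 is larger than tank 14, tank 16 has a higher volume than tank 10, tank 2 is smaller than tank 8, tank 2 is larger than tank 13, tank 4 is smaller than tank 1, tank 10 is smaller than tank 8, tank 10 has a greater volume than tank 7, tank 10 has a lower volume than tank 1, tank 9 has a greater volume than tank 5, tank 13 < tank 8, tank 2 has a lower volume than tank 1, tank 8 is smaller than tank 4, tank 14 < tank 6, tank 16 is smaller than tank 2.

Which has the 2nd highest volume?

tank 1

The consecutive relations fix a unique order: tank 5 < tank 9 < tank 14 < tank 7 < tank 10 < tank 16 < tank 13 < tank 2 < tank 8 < tank 4 < tank 1 < tank 6.
The 2nd largest is tank 1.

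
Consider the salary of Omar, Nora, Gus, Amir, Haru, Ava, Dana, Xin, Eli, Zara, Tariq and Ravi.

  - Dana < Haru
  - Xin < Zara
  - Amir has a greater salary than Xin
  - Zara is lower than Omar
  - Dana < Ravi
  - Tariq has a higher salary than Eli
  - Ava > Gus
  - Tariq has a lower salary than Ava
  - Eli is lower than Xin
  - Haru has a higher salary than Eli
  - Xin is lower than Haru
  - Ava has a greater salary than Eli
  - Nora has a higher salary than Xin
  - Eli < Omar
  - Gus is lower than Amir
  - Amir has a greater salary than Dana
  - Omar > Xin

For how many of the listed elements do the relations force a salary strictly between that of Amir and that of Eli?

The relations place Eli below Amir. An element lies strictly between them when it is forced above Eli and also forced below Amir.
Above Eli: {Xin, Haru, Tariq, Zara, Omar, Nora, Ava}. Below Amir: {Gus, Dana, Xin}.
Intersection: {Xin} — 1.

1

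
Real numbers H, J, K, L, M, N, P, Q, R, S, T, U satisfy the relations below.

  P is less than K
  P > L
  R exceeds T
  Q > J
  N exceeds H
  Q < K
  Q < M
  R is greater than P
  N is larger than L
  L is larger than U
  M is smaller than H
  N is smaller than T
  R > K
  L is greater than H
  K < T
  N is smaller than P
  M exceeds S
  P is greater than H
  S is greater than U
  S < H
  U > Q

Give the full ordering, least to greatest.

Each adjacent pair is fixed by a given relation: J < Q; Q < U; U < S; S < M; M < H; H < L; L < N; N < P; P < K; K < T; T < R. Chaining them end to end gives the full order.

J < Q < U < S < M < H < L < N < P < K < T < R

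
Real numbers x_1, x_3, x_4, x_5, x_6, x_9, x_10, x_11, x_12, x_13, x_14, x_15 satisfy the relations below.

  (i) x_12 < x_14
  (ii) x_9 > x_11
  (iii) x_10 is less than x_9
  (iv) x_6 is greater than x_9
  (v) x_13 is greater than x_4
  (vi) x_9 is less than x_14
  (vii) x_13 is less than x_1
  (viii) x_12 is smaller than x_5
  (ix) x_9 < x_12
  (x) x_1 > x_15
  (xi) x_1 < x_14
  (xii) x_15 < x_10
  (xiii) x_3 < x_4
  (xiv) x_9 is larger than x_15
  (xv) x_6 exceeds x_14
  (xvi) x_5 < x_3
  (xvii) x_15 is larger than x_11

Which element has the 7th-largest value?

x_5

Chaining the given pairs: x_11 < x_15 < x_10 < x_9 < x_12 < x_5 < x_3 < x_4 < x_13 < x_1 < x_14 < x_6.
The 7th largest is x_5.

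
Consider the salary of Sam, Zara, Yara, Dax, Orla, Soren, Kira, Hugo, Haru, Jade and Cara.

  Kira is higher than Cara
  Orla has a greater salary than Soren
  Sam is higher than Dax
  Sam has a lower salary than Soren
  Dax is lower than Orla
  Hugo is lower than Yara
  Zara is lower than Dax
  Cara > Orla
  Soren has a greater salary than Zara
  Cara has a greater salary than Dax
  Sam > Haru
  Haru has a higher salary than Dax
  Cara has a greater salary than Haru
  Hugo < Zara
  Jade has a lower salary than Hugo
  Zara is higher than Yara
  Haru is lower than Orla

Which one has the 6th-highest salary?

Haru

The consecutive relations fix a unique order: Jade < Hugo < Yara < Zara < Dax < Haru < Sam < Soren < Orla < Cara < Kira.
Counting 6 from the largest end gives Haru.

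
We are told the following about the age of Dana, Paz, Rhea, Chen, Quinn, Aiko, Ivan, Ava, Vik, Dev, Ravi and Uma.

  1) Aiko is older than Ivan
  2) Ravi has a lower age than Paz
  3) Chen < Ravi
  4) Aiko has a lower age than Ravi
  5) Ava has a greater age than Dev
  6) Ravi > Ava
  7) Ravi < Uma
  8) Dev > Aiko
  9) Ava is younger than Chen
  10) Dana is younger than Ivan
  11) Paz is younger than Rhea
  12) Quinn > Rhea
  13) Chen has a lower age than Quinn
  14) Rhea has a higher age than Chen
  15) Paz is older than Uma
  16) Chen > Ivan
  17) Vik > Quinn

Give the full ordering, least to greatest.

Nothing is placed below Dana, so it is least; from there Dana < Ivan; Ivan < Aiko; Aiko < Dev; Dev < Ava; Ava < Chen; Chen < Ravi; Ravi < Uma; Uma < Paz; Paz < Rhea; Rhea < Quinn; Quinn < Vik, each given directly.

Dana < Ivan < Aiko < Dev < Ava < Chen < Ravi < Uma < Paz < Rhea < Quinn < Vik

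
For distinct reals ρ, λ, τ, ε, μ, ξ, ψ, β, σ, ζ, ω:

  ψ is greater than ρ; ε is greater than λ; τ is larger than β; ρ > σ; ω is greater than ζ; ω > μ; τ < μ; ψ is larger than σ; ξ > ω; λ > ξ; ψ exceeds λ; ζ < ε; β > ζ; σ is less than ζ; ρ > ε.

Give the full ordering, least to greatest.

Nothing is placed below σ, so it is least; from there σ < ζ; ζ < β; β < τ; τ < μ; μ < ω; ω < ξ; ξ < λ; λ < ε; ε < ρ; ρ < ψ, each given directly.

σ < ζ < β < τ < μ < ω < ξ < λ < ε < ρ < ψ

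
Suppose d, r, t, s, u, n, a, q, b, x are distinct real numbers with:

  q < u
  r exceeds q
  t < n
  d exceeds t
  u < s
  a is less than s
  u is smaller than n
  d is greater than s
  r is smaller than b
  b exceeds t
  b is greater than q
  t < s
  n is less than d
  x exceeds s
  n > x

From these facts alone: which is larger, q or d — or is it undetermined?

d

Chaining the given relations: q < u < s < x < n < d.
So d is larger.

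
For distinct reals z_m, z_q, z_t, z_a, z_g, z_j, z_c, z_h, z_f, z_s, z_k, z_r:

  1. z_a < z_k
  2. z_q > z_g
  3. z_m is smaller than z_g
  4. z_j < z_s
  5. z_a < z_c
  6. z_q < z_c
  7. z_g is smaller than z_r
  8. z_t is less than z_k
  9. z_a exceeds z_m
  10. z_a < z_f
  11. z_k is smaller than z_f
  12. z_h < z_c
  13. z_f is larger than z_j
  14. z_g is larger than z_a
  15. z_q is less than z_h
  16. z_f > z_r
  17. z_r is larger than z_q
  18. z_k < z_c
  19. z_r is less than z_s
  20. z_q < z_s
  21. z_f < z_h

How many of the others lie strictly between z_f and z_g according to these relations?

2

Chaining upward from z_g reaches: z_q, z_r, z_s, z_h, z_c.
Chaining downward from z_f reaches: z_m, z_a, z_t, z_k, z_q, z_j, z_r.
Strictly between z_g and z_f are those in both lists: z_q, z_r — 2 elements.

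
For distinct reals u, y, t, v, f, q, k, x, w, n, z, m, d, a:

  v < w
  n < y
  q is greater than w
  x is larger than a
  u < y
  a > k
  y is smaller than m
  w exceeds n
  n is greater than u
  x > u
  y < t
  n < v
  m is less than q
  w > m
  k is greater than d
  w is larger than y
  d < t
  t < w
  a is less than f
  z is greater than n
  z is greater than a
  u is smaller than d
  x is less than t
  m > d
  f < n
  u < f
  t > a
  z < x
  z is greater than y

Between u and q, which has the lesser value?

Chaining the given relations: u < d < k < a < f < n < y < z < x < t < w < q.
So u < q; u is the smaller of the two.

u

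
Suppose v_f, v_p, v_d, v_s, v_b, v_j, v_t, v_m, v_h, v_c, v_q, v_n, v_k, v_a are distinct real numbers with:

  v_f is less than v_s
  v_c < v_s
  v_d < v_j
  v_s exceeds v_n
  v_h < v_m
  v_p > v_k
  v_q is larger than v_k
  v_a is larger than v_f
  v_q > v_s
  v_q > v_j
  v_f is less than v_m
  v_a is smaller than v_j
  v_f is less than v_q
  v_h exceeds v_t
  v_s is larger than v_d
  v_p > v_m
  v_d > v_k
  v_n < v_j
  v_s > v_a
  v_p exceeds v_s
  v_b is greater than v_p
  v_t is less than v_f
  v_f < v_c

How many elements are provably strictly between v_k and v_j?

Chaining upward from v_k reaches: v_d, v_s, v_p, v_q, v_b.
Chaining downward from v_j reaches: v_t, v_f, v_d, v_n, v_a.
Strictly between v_k and v_j are those in both lists: v_d — 1 element.

1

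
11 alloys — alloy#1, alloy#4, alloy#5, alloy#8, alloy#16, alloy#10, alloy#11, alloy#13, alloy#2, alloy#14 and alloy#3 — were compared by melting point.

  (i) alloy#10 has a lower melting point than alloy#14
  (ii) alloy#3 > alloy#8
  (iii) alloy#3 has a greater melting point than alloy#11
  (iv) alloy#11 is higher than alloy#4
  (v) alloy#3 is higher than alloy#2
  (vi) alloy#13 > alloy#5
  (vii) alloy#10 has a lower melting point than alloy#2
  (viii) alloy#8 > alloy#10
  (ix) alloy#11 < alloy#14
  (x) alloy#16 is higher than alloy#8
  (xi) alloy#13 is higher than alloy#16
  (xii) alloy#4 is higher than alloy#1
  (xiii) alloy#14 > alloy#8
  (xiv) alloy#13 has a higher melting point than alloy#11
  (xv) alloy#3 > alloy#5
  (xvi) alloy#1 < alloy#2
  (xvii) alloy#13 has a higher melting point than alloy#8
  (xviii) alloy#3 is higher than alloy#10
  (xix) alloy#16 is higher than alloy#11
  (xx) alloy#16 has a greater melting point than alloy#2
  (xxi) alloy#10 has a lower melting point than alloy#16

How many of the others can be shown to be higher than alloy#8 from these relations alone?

From alloy#8 the given relations immediately reach alloy#16, alloy#14, alloy#3, alloy#13.
Nothing else is reachable above alloy#8; 4 in all.

4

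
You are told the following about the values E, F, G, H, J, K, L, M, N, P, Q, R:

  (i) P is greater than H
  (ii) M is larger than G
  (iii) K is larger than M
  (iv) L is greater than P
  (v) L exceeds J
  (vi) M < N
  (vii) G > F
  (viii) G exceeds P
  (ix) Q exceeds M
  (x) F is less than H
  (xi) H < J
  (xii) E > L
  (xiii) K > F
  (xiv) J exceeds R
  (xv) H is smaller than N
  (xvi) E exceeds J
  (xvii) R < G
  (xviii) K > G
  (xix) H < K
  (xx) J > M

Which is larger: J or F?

Link the given pairs in sequence: F < H; H < P; P < G; G < M; M < J.
Together: F < H < P < G < M < J.
So F < J; J is the larger of the two.

J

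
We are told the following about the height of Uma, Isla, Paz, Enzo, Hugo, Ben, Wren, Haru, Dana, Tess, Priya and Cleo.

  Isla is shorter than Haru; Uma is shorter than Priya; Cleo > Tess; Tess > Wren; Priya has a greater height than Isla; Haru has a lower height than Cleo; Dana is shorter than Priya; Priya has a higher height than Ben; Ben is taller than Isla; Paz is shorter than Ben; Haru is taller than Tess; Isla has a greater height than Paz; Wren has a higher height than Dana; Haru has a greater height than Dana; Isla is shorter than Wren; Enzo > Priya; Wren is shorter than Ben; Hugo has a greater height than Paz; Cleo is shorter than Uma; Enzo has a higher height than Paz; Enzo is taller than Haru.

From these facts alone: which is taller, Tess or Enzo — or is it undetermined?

Enzo

Tess < Haru and Haru < Cleo give Tess < Cleo.
Then Cleo < Uma extends the chain to Uma.
With Uma < Priya: Tess < Haru < Cleo < Uma < Priya.
With Priya < Enzo: Tess < Haru < Cleo < Uma < Priya < Enzo.
So Enzo is taller.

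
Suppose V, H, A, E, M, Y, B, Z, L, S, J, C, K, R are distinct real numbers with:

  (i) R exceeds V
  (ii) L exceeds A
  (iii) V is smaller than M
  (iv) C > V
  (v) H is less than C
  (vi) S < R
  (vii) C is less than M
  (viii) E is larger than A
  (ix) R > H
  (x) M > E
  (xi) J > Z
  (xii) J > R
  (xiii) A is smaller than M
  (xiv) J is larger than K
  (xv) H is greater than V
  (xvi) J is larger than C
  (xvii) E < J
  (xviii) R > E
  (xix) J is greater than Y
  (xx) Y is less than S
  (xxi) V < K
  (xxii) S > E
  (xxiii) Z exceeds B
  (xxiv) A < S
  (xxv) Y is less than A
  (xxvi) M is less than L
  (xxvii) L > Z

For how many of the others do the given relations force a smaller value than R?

The elements the relations force below R are Y, A, E, V, H, S — no chain reaches any other.
That is 6.

6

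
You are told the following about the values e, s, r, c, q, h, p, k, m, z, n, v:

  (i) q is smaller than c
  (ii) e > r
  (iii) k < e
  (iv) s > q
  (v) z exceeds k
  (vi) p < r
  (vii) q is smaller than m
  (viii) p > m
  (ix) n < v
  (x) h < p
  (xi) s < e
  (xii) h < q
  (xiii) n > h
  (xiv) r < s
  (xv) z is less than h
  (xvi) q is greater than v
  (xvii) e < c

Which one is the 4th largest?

Piecing the relations together gives one ordering: k < z < h < n < v < q < m < p < r < s < e < c.
Counting 4 from the largest end gives r.

r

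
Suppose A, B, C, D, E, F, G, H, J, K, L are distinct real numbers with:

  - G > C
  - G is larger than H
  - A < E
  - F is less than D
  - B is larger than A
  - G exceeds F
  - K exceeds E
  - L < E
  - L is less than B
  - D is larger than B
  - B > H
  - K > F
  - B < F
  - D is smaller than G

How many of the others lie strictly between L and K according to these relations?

The relations place L below K. An element lies strictly between them when it is forced above L and also forced below K.
Above L: {B, E, F, D, G}. Below K: {A, H, B, E, F}.
Intersection: {B, E, F} — 3.

3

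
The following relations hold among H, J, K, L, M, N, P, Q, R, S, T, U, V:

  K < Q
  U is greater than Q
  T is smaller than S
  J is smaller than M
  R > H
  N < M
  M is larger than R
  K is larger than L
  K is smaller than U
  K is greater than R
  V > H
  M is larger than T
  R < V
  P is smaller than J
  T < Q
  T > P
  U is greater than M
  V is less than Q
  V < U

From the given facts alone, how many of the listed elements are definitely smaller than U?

11

The elements the relations force below U are N, P, L, T, H, J, R, M, V, K, Q — no chain reaches any other.
That is 11.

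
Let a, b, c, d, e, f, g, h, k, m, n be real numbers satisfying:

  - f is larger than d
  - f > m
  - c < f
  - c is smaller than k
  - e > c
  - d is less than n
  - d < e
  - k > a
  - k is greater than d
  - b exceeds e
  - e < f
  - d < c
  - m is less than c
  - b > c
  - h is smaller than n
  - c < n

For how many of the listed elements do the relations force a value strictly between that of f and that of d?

2

Chaining upward from d reaches: c, e, n, k, b.
Chaining downward from f reaches: m, c, e.
Strictly between d and f are those in both lists: c, e — 2 elements.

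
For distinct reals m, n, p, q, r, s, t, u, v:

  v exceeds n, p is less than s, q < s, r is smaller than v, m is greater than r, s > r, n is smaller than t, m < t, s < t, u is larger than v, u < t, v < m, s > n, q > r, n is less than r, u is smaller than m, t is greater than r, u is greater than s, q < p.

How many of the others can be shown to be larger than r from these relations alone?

Directly above r: q, s, v, m, t.
One step further: p, u (7 so far).
No other element is forced above r by the given relations, so the count is 7.

7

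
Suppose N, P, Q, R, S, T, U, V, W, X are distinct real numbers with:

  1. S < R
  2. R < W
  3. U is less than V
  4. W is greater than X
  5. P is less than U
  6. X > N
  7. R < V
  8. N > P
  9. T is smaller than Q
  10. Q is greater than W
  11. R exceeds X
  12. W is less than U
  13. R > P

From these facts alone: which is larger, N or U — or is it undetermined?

U

Link the given pairs in sequence: N < X; X < R; R < W; W < U.
Together: N < X < R < W < U.
So U is larger.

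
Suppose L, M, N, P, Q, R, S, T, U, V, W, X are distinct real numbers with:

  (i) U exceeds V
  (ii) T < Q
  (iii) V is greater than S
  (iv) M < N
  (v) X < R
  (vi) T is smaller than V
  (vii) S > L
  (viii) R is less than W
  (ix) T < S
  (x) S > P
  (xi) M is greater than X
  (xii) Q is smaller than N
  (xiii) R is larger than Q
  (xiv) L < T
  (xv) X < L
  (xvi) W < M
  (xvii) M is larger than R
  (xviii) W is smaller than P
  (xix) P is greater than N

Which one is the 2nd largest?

Piecing the relations together gives one ordering: X < L < T < Q < R < W < M < N < P < S < V < U.
The 2nd largest is V.

V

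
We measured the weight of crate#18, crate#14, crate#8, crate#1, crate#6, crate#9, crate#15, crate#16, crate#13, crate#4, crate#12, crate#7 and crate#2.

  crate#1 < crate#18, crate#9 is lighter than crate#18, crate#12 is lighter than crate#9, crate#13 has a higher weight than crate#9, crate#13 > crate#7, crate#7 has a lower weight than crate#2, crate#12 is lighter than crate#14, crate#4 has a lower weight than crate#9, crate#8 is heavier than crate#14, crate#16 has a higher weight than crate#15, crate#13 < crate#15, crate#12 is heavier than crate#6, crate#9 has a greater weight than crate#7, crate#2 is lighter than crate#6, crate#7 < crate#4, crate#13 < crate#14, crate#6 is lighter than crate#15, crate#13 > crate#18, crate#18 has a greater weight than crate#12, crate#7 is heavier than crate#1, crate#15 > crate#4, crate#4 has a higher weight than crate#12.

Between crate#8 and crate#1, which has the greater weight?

crate#1 < crate#7 and crate#7 < crate#2 give crate#1 < crate#2.
Then crate#2 < crate#6 extends the chain to crate#6.
With crate#6 < crate#12: crate#1 < crate#7 < crate#2 < crate#6 < crate#12.
Then crate#12 < crate#9 extends the chain to crate#9.
With crate#9 < crate#13: crate#1 < crate#7 < crate#2 < crate#6 < crate#12 < crate#9 < crate#13.
With crate#13 < crate#14: crate#1 < crate#7 < crate#2 < crate#6 < crate#12 < crate#9 < crate#13 < crate#14.
With crate#14 < crate#8: crate#1 < crate#7 < crate#2 < crate#6 < crate#12 < crate#9 < crate#13 < crate#14 < crate#8.
So crate#1 < crate#8; crate#8 is the heavier of the two.

crate#8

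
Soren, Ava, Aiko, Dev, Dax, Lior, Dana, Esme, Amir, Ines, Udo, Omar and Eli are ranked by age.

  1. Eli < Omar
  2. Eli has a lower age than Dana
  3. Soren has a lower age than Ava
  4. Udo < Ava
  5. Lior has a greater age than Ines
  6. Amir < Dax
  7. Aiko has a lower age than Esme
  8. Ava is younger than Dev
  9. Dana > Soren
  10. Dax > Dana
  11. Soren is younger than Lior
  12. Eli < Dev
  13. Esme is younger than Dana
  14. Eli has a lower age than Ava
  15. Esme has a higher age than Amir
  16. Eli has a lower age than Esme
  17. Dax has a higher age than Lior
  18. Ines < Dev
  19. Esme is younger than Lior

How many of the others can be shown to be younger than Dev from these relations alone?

5

From Dev the given relations immediately reach Eli, Ava, Ines.
From those, Udo, Soren — 5 in total.
Nothing else is reachable below Dev; 5 in all.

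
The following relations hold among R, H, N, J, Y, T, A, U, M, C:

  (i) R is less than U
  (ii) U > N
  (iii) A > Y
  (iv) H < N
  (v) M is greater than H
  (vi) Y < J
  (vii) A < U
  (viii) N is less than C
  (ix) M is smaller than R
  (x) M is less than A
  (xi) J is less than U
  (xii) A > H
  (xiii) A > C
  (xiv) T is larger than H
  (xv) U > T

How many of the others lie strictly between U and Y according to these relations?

2

Chaining upward from Y reaches: A, J.
Chaining downward from U reaches: H, M, N, T, C, A, J, R.
Strictly between Y and U are those in both lists: A, J — 2 elements.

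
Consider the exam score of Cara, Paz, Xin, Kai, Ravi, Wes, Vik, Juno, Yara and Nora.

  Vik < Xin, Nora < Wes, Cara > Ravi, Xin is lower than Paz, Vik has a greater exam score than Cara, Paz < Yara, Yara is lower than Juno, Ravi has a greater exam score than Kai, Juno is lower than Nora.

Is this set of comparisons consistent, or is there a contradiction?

consistent

The single ordering Kai < Ravi < Cara < Vik < Xin < Paz < Yara < Juno < Nora < Wes satisfies every listed relation, so no contradiction arises.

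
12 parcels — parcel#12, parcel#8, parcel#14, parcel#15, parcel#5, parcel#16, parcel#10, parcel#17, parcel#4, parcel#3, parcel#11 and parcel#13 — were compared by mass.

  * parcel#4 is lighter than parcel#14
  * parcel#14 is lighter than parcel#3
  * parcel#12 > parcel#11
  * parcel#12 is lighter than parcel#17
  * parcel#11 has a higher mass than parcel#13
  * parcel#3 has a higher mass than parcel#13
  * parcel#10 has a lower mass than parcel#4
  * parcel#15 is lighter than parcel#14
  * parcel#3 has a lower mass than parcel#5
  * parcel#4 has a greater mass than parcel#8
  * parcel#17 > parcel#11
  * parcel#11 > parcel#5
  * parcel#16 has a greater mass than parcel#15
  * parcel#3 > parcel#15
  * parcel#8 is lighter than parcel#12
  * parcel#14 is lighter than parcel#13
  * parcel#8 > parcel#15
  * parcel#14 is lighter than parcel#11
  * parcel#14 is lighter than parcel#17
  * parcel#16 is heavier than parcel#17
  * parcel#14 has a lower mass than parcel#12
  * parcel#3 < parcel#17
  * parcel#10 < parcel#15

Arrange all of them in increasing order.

The consecutive links are each given: parcel#10 < parcel#15; parcel#15 < parcel#8; parcel#8 < parcel#4; parcel#4 < parcel#14; parcel#14 < parcel#13; parcel#13 < parcel#3; parcel#3 < parcel#5; parcel#5 < parcel#11; parcel#11 < parcel#12; parcel#12 < parcel#17; parcel#17 < parcel#16.

parcel#10 < parcel#15 < parcel#8 < parcel#4 < parcel#14 < parcel#13 < parcel#3 < parcel#5 < parcel#11 < parcel#12 < parcel#17 < parcel#16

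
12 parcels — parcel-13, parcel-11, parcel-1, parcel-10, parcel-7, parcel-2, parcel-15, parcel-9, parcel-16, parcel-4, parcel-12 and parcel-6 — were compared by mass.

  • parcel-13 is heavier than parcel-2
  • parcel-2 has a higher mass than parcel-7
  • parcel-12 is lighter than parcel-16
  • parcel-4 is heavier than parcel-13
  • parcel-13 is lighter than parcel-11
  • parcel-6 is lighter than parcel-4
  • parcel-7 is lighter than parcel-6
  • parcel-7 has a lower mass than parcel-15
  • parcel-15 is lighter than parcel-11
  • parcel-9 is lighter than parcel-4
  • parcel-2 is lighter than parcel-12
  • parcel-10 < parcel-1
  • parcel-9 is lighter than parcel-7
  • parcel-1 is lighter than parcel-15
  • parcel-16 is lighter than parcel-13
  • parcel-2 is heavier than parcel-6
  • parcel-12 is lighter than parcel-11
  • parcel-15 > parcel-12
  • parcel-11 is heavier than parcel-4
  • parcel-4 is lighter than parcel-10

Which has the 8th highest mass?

The consecutive relations fix a unique order: parcel-9 < parcel-7 < parcel-6 < parcel-2 < parcel-12 < parcel-16 < parcel-13 < parcel-4 < parcel-10 < parcel-1 < parcel-15 < parcel-11.
Counting 8 from the largest end gives parcel-12.

parcel-12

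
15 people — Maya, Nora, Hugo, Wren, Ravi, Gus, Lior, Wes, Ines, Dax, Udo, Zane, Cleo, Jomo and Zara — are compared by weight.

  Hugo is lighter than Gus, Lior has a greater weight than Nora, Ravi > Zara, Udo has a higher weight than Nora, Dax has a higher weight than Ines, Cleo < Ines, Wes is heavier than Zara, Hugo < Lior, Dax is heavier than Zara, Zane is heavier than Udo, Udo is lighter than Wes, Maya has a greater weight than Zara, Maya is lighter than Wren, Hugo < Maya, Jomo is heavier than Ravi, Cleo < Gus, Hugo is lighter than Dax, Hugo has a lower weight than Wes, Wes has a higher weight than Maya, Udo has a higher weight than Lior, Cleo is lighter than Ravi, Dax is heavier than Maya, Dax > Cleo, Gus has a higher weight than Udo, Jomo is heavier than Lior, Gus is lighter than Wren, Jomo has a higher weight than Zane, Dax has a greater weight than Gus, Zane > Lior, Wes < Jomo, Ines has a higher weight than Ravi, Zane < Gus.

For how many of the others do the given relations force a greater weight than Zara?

7

The elements the relations force above Zara are Maya, Ravi, Wes, Ines, Dax, Jomo, Wren — no chain reaches any other.
That is 7.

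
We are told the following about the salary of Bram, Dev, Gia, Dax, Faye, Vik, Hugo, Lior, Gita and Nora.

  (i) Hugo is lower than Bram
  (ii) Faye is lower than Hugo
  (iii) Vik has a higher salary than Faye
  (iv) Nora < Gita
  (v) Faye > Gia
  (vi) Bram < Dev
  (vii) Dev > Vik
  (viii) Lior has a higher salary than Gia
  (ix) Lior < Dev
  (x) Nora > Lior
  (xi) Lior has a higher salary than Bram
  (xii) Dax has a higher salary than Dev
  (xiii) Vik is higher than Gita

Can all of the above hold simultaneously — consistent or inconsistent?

consistent

The single ordering Gia < Faye < Hugo < Bram < Lior < Nora < Gita < Vik < Dev < Dax satisfies every listed relation, so no contradiction arises.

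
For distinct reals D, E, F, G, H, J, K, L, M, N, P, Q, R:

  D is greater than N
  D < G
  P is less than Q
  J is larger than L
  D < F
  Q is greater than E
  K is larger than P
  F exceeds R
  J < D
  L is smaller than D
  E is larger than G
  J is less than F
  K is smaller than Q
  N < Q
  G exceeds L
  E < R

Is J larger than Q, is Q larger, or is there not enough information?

Q

J < D and D < G give J < G.
With G < E: J < D < G < E.
Then E < Q extends the chain to Q.
So Q is larger.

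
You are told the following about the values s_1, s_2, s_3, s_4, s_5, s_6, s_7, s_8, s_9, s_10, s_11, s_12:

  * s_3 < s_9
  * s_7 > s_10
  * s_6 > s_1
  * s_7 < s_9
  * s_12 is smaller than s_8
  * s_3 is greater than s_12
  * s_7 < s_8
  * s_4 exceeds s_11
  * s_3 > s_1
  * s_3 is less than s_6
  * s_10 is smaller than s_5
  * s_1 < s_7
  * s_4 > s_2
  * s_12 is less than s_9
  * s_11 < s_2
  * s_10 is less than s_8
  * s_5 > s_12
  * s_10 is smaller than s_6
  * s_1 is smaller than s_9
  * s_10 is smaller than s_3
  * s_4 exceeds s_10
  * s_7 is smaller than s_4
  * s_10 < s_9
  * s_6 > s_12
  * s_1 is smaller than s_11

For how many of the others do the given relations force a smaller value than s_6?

4

From s_6 the given relations immediately reach s_1, s_10, s_12, s_3.
No other element is forced below s_6 by the given relations, so the count is 4.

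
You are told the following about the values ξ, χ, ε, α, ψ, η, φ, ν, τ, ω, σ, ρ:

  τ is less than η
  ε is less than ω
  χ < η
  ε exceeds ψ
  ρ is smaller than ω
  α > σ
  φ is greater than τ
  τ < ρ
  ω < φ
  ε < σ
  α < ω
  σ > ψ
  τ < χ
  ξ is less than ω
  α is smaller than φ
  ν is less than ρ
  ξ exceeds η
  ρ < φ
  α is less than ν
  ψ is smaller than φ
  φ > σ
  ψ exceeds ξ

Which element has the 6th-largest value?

Piecing the relations together gives one ordering: τ < χ < η < ξ < ψ < ε < σ < α < ν < ρ < ω < φ.
The 6th largest is σ.

σ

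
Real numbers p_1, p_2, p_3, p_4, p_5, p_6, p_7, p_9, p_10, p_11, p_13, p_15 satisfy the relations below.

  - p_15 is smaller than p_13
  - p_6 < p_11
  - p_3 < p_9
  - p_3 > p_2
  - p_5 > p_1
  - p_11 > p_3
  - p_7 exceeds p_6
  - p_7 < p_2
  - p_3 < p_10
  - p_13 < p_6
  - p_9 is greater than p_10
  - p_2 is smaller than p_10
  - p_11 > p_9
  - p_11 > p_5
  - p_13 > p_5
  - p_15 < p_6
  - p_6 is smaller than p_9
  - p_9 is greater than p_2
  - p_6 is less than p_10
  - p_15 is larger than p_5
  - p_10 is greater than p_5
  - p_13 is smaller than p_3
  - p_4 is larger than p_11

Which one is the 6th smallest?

Chaining the given pairs: p_1 < p_5 < p_15 < p_13 < p_6 < p_7 < p_2 < p_3 < p_10 < p_9 < p_11 < p_4.
Counting 6 from the smallest end gives p_7.

p_7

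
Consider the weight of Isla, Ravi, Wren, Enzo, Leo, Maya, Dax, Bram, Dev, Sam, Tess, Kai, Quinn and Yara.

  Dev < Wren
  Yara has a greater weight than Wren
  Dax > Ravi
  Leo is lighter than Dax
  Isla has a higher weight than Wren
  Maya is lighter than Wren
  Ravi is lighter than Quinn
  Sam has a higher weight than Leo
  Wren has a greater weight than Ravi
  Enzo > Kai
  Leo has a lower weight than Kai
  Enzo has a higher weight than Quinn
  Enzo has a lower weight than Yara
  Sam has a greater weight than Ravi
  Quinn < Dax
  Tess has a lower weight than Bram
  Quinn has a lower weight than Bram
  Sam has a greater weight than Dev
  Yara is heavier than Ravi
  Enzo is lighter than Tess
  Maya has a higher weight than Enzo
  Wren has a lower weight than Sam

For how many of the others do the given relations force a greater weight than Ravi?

10

The elements the relations force above Ravi are Quinn, Enzo, Dax, Tess, Bram, Maya, Wren, Sam, Yara, Isla — no chain reaches any other.
That is 10.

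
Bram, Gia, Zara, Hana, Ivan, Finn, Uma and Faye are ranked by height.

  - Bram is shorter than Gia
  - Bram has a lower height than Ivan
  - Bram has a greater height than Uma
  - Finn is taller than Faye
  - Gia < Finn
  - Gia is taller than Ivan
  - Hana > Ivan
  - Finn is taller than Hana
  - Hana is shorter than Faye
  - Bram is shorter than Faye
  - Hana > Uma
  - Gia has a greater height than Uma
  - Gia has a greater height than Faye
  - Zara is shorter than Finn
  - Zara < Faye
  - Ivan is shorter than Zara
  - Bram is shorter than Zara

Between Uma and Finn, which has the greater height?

Finn

The relevant relations are Uma < Bram; Bram < Ivan; Ivan < Hana; Hana < Faye; Faye < Gia; Gia < Finn.
Together: Uma < Bram < Ivan < Hana < Faye < Gia < Finn.
So Uma < Finn; Finn is the taller of the two.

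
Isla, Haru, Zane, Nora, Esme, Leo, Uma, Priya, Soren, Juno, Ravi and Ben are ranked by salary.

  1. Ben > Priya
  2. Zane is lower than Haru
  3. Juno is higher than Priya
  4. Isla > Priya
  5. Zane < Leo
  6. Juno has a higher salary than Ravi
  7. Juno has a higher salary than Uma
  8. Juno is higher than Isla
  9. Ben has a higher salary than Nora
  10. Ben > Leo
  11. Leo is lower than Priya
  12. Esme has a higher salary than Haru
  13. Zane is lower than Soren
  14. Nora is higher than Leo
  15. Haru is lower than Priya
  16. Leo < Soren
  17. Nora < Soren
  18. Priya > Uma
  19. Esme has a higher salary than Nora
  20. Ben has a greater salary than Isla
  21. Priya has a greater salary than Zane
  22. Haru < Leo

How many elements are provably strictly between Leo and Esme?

Chaining upward from Leo reaches: Nora, Priya, Soren, Isla, Ben, Juno.
Chaining downward from Esme reaches: Zane, Haru, Nora.
Strictly between Leo and Esme are those in both lists: Nora — 1 element.

1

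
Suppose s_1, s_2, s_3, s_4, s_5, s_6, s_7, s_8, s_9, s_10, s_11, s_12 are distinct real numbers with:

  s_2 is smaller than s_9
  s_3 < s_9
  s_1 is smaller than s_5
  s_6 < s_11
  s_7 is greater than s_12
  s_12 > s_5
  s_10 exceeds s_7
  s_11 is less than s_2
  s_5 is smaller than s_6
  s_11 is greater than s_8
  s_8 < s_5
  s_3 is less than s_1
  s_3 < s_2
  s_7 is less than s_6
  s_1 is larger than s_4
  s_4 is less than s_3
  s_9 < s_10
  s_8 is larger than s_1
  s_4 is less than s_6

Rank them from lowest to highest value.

Each adjacent pair is fixed by a given relation: s_4 < s_3; s_3 < s_1; s_1 < s_8; s_8 < s_5; s_5 < s_12; s_12 < s_7; s_7 < s_6; s_6 < s_11; s_11 < s_2; s_2 < s_9; s_9 < s_10. Chaining them end to end gives the full order.

s_4 < s_3 < s_1 < s_8 < s_5 < s_12 < s_7 < s_6 < s_11 < s_2 < s_9 < s_10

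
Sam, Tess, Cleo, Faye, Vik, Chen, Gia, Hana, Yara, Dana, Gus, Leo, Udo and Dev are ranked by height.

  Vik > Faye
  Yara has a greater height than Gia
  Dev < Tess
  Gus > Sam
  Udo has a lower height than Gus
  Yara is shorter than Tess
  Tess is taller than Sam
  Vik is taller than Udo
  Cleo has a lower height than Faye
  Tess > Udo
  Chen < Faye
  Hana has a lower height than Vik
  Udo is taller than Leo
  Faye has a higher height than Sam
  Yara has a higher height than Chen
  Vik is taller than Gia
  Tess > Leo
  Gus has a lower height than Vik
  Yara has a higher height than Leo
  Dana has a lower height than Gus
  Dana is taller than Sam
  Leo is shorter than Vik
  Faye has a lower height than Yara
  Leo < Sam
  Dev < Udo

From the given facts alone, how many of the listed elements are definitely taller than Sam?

6

The elements the relations force above Sam are Dana, Faye, Yara, Gus, Vik, Tess — no chain reaches any other.
That is 6.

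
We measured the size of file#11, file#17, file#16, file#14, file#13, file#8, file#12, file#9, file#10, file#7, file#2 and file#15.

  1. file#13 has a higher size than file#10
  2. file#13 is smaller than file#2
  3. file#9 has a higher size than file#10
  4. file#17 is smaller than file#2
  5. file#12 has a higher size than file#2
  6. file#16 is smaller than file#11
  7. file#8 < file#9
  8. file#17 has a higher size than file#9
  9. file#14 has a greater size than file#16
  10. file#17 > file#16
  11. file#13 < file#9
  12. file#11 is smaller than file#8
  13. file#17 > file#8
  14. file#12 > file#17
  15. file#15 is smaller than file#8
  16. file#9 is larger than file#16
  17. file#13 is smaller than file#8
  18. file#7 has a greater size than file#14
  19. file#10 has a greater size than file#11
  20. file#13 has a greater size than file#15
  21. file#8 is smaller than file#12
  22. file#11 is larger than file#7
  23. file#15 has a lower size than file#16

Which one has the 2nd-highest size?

file#2

Chaining the given pairs: file#15 < file#16 < file#14 < file#7 < file#11 < file#10 < file#13 < file#8 < file#9 < file#17 < file#2 < file#12.
The 2nd largest is file#2.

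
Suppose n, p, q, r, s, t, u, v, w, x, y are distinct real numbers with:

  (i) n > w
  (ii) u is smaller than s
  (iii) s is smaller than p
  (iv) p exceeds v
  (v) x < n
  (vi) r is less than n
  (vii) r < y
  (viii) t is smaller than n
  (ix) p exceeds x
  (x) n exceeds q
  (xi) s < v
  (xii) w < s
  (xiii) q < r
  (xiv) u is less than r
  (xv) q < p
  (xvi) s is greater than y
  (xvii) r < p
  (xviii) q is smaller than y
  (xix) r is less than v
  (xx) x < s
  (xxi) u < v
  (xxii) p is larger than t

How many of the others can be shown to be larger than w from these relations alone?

4

Directly above w: s, n.
One step further: v, p (4 so far).
Nothing else is reachable above w; 4 in all.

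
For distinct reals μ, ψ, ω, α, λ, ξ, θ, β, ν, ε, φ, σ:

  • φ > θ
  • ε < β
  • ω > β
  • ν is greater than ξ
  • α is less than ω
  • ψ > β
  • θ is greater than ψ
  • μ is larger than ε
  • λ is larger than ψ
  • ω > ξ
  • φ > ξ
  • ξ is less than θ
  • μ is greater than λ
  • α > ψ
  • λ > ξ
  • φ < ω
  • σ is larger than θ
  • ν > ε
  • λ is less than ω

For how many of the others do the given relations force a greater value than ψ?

7

The elements the relations force above ψ are α, λ, θ, φ, σ, ω, μ — no chain reaches any other.
That is 7.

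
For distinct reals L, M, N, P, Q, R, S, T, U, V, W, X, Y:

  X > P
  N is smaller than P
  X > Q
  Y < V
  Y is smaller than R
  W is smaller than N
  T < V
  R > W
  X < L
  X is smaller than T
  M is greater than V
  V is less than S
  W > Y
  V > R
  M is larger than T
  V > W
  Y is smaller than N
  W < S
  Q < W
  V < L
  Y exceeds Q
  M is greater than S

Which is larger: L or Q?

Q < Y and Y < W give Q < W.
With W < N: Q < Y < W < N.
Then N < P extends the chain to P.
Then P < X extends the chain to X.
With X < T: Q < Y < W < N < P < X < T.
With T < V: Q < Y < W < N < P < X < T < V.
Then V < L extends the chain to L.
So Q < L; L is the larger of the two.

L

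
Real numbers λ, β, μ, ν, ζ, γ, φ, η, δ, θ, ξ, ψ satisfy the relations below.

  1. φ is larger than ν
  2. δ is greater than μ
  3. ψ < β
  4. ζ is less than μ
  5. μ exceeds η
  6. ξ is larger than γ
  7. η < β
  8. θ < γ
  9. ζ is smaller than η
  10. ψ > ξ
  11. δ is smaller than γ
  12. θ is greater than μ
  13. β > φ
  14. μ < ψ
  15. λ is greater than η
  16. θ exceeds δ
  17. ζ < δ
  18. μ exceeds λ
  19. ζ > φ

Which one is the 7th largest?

μ

Piecing the relations together gives one ordering: ν < φ < ζ < η < λ < μ < δ < θ < γ < ξ < ψ < β.
Counting 7 from the largest end gives μ.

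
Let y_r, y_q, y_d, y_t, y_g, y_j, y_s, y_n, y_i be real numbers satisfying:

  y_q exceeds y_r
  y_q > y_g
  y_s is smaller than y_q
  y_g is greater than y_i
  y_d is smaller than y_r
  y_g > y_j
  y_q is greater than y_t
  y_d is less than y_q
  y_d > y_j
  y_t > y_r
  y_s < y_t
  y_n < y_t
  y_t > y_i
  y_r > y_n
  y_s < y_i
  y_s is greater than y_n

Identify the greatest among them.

y_j is not greatest since y_j < y_g; y_n is not greatest since y_n < y_r; y_d is not greatest since y_d < y_r; y_s is not greatest since y_s < y_q; y_i is not greatest since y_i < y_g; y_r is not greatest since y_r < y_q; y_g is not greatest since y_g < y_q; y_t is not greatest since y_t < y_q.
Only y_q has nothing above it, so y_q is the greatest.

y_q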